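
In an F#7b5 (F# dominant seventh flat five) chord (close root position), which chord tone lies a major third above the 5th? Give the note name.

E

F#7b5: F#, A#, C, E.
The 5th is C. A major third above C is E.
E is the chord's 7th.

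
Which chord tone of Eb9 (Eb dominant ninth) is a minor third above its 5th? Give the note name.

Eb9: Eb, G, Bb, Db, F.
The 5th is Bb. A minor third above Bb is Db.
Db is the chord's 7th.

Db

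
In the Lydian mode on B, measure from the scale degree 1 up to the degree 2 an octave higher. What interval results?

major ninth

Spelling the Lydian mode on B: B C♯ D♯ E♯ F♯ G♯ A♯.
Scale degree 1 = B; scale degree 2 (up an octave) = C♯.
B up to C♯ spans 9 letter names and 14 semitones — a major ninth.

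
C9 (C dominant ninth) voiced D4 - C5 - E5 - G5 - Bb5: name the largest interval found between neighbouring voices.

minor 7th

Adjacent intervals: D4→C5 = minor seventh; C5→E5 = major third; E5→G5 = minor third; G5→Bb5 = minor third.
The largest is D4 to C5, a minor seventh (10 semitones).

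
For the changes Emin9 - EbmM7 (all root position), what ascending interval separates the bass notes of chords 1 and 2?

The roots are E and Eb.
From E to Eb: 11 semitones over an octave = diminished.

diminished octave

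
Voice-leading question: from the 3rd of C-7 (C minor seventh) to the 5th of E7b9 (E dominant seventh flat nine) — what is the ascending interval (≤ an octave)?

The 3rd of C-7 (C minor seventh) is Eb; the 5th of E7b9 (E dominant seventh flat nine) is B.
5 letter names make it a fifth; at 8 semitones (a half step wider than perfect) the quality is augmented.

augmented fifth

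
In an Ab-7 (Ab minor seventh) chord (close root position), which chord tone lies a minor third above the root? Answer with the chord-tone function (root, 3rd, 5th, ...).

The chord tones of Abmin7 (Ab minor seventh) are Ab-Cb-Eb-Gb.
The root is Ab. A minor third above Ab is Cb.
Cb is the chord's 3rd.

3rd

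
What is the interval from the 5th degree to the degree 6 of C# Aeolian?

m2

C# natural minor: C# D# E F# G# A B.
So we need the interval from G# up to A.
G# up to A is 1 semitone, a half step narrower than a major second, so the interval is minor.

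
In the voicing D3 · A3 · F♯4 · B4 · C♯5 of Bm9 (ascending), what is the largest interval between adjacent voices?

major sixth

Adjacent intervals: D3→A3 = perfect fifth; A3→F♯4 = major sixth; F♯4→B4 = perfect fourth; B4→C♯5 = major second.
The largest is A3 to F♯4, a major sixth (9 semitones).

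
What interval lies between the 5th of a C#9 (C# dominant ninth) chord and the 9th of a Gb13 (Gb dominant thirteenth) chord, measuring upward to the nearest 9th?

The 5th of C#9 (C# dominant ninth) is G#; the 9th of Gb13 (Gb dominant thirteenth) is Ab.
2 letter names make it a second; at 0 semitones (a whole step narrower than major) the quality is diminished.

diminished second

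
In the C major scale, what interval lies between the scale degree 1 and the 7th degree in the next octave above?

major fourteenth

Spelling the C major scale: C D E F G A B.
So we need the interval from C up to B.
Counting 14 letters and 23 half steps from C gives a major fourteenth.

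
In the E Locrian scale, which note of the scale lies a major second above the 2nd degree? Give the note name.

The scale is E F G A Bb C D.
The 2nd degree is F; a major second above that is G — scale degree 3.

G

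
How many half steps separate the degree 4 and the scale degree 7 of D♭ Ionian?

The scale is D♭ E♭ F G♭ A♭ B♭ C.
G♭ up to C is an augmented fourth — 6 semitones.

6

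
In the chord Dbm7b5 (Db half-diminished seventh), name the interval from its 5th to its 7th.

major 3rd

Dbø7 (Db half-diminished seventh) is spelled Db–Fb–Abb–Cb.
So we need the interval from Abb up to Cb.
Counting 3 letters and 4 half steps from Abb gives a major third.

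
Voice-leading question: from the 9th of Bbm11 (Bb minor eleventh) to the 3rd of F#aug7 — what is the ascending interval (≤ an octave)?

The 9th of Bbm11 (Bb minor eleventh) is C; the 3rd of F#aug7 is A#.
C up to A# is 10 semitones, a half step wider than a major sixth, so the interval is augmented.

A6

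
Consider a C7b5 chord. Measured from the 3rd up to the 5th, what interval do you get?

diminished 3rd

Spelling the chord: C-E-Gb-Bb.
The 3rd is E and the 5th is Gb.
From E to Gb: 2 semitones over a third = diminished.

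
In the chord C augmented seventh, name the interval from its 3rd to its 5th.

C7#5 is spelled C-E-G♯-B♭.
That puts E below G♯.
E up to G♯ spans 3 letter names and 4 semitones — a major third.

major third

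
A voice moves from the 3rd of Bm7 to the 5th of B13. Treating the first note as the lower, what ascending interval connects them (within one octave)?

The 3rd of Bm7 is D; the 5th of B13 is F#.
D up to F# spans 3 letter names and 4 semitones — a major third.

major 3rd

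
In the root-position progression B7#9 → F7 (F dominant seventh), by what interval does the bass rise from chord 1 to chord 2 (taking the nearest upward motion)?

The roots are B and F.
B up to F is 6 semitones, a half step narrower than a perfect fifth, so the interval is diminished.

d5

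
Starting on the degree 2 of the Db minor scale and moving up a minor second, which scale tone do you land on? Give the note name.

The scale is Db Eb Fb Gb Ab Bbb Cb.
The degree 2 is Eb; a minor second above that is Fb — scale degree 3.

Fb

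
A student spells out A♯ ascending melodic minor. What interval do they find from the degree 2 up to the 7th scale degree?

major sixth

A♯ melodic minor: A♯ B♯ C♯ D♯ E♯ F𝄪 G𝄪.
The degree 2 is B♯ and the 7th scale degree is G𝄪.
B♯ up to G𝄪 spans 6 letter names and 9 semitones — a major sixth.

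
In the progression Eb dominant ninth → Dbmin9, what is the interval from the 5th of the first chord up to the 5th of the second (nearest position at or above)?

Eb dominant ninth has Bb as its 5th, and Dbmin9 has Ab as its 5th.
From Bb to Ab: 10 semitones over a seventh = minor.

m7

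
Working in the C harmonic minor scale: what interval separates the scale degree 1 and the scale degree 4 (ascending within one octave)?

perfect fourth

C harmonic minor: C D Eb F G Ab B.
That puts C below F.
From C to F is 5 semitones, exactly the perfect fourth.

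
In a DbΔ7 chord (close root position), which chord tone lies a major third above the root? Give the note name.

The chord tones of Db major seventh are Db–F–Ab–C.
The root is Db. A major third above Db is F.
F is the chord's 3rd.

F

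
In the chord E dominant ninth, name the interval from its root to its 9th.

M9

Spelling the chord: E, G#, B, D, F#.
So we need the interval from E up to F#.
E up to F# spans 9 letter names and 14 semitones — a major ninth.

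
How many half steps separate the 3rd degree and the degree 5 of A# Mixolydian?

The scale is A# B# C## D# E# F## G#.
C## up to E# is a minor third — 3 semitones.

3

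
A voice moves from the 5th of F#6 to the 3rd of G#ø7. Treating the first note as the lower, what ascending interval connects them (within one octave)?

minor seventh

F#6 has C# as its 5th, and G#ø7 has B as its 3rd.
From C# to B: 10 semitones over a seventh = minor.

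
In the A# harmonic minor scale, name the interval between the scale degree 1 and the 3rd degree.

The scale runs A# B# C# D# E# F# G##.
Scale degree 1 = A#; 3rd scale degree = C#.
A# up to C# is 3 semitones, a half step narrower than a major third, so the interval is minor.

minor third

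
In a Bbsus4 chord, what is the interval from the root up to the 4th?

The chord tones of Bbsus4 are Bb-Eb-F.
So we need the interval from Bb up to Eb.
From Bb to Eb is 5 semitones, exactly the perfect fourth.

perfect fourth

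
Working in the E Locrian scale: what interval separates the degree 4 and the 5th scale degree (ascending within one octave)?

minor second

Spelling the E Locrian scale: E F G A B♭ C D.
That puts A below B♭.
From A to B♭: 1 semitone over a second = minor.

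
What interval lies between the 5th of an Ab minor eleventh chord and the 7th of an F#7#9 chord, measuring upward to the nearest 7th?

The 5th of Ab minor eleventh is Eb; the 7th of F#7#9 is E.
From Eb to E: 1 semitone over a unison = augmented.

A1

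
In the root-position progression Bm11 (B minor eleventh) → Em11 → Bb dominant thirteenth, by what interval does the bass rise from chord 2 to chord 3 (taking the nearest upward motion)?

The roots are E and Bb.
5 letter names make it a fifth; at 6 semitones (a half step narrower than perfect) the quality is diminished.

d5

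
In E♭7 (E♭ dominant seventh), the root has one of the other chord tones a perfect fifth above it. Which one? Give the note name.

Bb

The chord tones of E♭7 are E♭, G, B♭, D♭.
The root is E♭. A perfect fifth above E♭ is B♭.
B♭ is the chord's 5th.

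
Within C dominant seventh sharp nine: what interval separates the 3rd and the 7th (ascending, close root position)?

Spelling the chord: C-E-G-B♭-D♯.
That puts E below B♭.
E up to B♭ is 6 semitones, a half step narrower than a perfect fifth, so the interval is diminished.

diminished fifth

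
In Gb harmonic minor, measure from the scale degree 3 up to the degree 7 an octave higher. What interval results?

The scale runs Gb Ab Bbb Cb Db Ebb F.
That puts Bbb below F.
12 letter names make it a twelfth; at 20 semitones (a half step wider than perfect) the quality is augmented.

augmented 12th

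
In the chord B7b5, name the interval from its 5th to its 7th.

major 3rd

B7b5 is spelled B–D#–F–A.
5th = F; 7th = A.
F up to A spans 3 letter names and 4 semitones — a major third.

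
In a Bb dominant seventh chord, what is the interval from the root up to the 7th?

minor seventh

The chord tones of Bb dominant seventh are Bb D F Ab.
So we need the interval from Bb up to Ab.
Bb up to Ab is 10 semitones, a half step narrower than a major seventh, so the interval is minor.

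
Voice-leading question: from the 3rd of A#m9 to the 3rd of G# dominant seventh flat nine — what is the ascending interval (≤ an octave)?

M7

A#m9 has C# as its 3rd, and G# dominant seventh flat nine has B# as its 3rd.
Counting 7 letters and 11 half steps from C# gives a major seventh.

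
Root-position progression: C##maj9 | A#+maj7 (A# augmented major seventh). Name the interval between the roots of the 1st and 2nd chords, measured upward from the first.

The roots are C## and A#.
C## up to A# is 8 semitones, a half step narrower than a major sixth, so the interval is minor.

m6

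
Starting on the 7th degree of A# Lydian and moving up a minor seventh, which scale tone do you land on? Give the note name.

F##

The scale is A# B# C## D## E# F## G##.
The 7th degree is G##; a minor seventh above that is F## — scale degree 6.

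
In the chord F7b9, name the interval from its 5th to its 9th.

diminished 5th

The chord tones of F dominant seventh flat nine are F-A-C-E♭-G♭.
The 5th is C and the 9th is G♭.
C up to G♭ is 6 semitones, a half step narrower than a perfect fifth, so the interval is diminished.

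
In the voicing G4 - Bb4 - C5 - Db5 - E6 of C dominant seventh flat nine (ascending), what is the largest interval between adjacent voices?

Adjacent intervals: G4→Bb4 = minor third; Bb4→C5 = major second; C5→Db5 = minor second; Db5→E6 = augmented ninth.
The largest is Db5 to E6, an augmented ninth (15 semitones).

A9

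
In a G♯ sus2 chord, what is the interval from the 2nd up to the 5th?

The chord tones of G♯sus2 (G♯ sus2) are G♯, A♯, D♯.
2nd = A♯; 5th = D♯.
Counting 4 letters and 5 half steps from A♯ gives a perfect fourth.

P4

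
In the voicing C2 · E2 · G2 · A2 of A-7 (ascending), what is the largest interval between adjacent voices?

Adjacent intervals: C2→E2 = major third; E2→G2 = minor third; G2→A2 = major second.
The largest is C2 to E2, a major third (4 semitones).

major 3rd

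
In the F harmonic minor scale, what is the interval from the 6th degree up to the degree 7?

augmented 2nd

The scale runs F G Ab Bb C Db E.
That puts Db below E.
From Db to E: 3 semitones over a second = augmented.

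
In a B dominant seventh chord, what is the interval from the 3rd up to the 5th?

Spelling the chord: B-D#-F#-A.
That puts D# below F#.
From D# to F#: 3 semitones over a third = minor.

minor third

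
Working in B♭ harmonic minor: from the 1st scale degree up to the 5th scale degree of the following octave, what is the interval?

P12

B♭ harmonic minor: B♭ C D♭ E♭ F G♭ A.
That puts B♭ below F.
From B♭ to F is 19 semitones, exactly the perfect twelfth.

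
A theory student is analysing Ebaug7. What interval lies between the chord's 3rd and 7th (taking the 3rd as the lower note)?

diminished fifth

Eb7#5 is spelled Eb, G, B, Db.
3rd = G; 7th = Db.
G up to Db is 6 semitones, a half step narrower than a perfect fifth, so the interval is diminished.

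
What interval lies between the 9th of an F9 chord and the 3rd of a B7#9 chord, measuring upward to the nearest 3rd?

The 9th of F9 is G; the 3rd of B7#9 is D#.
From G to D#: 8 semitones over a fifth = augmented.

augmented fifth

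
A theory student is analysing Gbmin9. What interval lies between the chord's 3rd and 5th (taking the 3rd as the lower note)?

major 3rd

Spelling the chord: Gb-Bbb-Db-Fb-Ab.
3rd = Bbb; 5th = Db.
Counting 3 letters and 4 half steps from Bbb gives a major third.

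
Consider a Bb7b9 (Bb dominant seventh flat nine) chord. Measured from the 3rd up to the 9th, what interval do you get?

Bb7b9 is spelled Bb D F Ab Cb.
That puts D below Cb.
D up to Cb is 9 semitones, a whole step narrower than a major seventh, so the interval is diminished.

diminished seventh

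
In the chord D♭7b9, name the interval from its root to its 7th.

minor seventh

D♭7b9 (D♭ dominant seventh flat nine): D♭ F A♭ C♭ E𝄫.
The root is D♭ and the 7th is C♭.
From D♭ to C♭: 10 semitones over a seventh = minor.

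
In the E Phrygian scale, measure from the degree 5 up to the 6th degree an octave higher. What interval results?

The scale runs E F G A B C D.
The degree 5 is B and the 6th scale degree (up an octave) is C.
9 letter names make it a ninth; at 13 semitones (a half step narrower than major) the quality is minor.

minor ninth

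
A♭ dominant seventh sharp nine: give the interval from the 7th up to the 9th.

Spelling the chord: A♭, C, E♭, G♭, B.
The 7th is G♭ and the 9th is B.
From G♭ to B: 5 semitones over a third = augmented.

augmented 3rd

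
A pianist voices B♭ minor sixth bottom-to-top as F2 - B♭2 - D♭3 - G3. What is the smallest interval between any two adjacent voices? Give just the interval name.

minor third

Adjacent intervals: F2→B♭2 = perfect fourth; B♭2→D♭3 = minor third; D♭3→G3 = augmented fourth.
The smallest is B♭2 to D♭3, a minor third (3 semitones).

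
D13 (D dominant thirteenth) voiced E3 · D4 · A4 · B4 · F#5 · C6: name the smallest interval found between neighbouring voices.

major 2nd

Adjacent intervals: E3→D4 = minor seventh; D4→A4 = perfect fifth; A4→B4 = major second; B4→F#5 = perfect fifth; F#5→C6 = diminished fifth.
The smallest is A4 to B4, a major second (2 semitones).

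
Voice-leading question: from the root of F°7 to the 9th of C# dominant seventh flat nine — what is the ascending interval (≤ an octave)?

F°7 has F as its root, and C# dominant seventh flat nine has D as its 9th.
From F to D is 9 semitones, exactly the major sixth.

major 6th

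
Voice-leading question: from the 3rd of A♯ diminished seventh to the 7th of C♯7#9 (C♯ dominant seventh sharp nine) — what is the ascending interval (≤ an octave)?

minor 7th

The 3rd of A♯ diminished seventh is C♯; the 7th of C♯7#9 (C♯ dominant seventh sharp nine) is B.
C♯ up to B is 10 semitones, a half step narrower than a major seventh, so the interval is minor.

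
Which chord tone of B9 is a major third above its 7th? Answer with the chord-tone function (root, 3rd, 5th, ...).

The chord tones of B9 (B dominant ninth) are B D# F# A C#.
The 7th is A. A major third above A is C#.
C# is the chord's 9th.

9th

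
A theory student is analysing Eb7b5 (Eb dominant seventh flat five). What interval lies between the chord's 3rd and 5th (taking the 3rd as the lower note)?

Eb dominant seventh flat five: Eb–G–Bbb–Db.
That puts G below Bbb.
3 letter names make it a third; at 2 semitones (a whole step narrower than major) the quality is diminished.

diminished 3rd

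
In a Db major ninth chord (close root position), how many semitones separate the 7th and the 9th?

3

Db major ninth is spelled Db–F–Ab–C–Eb.
C to Eb is a minor third: 3 semitones.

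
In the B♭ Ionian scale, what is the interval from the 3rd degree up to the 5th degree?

Spelling the B♭ Ionian scale: B♭ C D E♭ F G A.
That puts D below F.
D up to F is 3 semitones, a half step narrower than a major third, so the interval is minor.

minor third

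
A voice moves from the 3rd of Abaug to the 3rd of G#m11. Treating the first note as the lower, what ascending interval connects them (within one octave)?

major 7th

Abaug has C as its 3rd, and G#m11 has B as its 3rd.
From C to B is 11 semitones, exactly the major seventh.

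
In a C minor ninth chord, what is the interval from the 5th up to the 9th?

The chord tones of Cmin9 are C–Eb–G–Bb–D.
So we need the interval from G up to D.
G up to D spans 5 letter names and 7 semitones — a perfect fifth.

P5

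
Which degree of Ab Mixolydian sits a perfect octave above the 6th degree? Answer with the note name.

The scale is Ab Bb C Db Eb F Gb.
The 6th degree is F; a perfect octave above that is F — scale degree 6.

F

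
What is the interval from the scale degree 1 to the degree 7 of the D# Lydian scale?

Spelling the D# Lydian scale: D# E# F## G## A# B# C##.
That puts D# below C##.
Counting 7 letters and 11 half steps from D# gives a major seventh.

M7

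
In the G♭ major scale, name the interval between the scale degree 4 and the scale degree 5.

Spelling the G♭ major scale: G♭ A♭ B♭ C♭ D♭ E♭ F.
That puts C♭ below D♭.
Counting 2 letters and 2 half steps from C♭ gives a major second.

M2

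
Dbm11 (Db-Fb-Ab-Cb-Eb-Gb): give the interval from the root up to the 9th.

That puts Db below Eb.
Db up to Eb spans 9 letter names and 14 semitones — a major ninth.

major 9th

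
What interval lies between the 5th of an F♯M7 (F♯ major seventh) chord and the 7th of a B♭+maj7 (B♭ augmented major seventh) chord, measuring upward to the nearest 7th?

The 5th of F♯M7 (F♯ major seventh) is C♯; the 7th of B♭+maj7 (B♭ augmented major seventh) is A.
6 letter names make it a sixth; at 8 semitones (a half step narrower than major) the quality is minor.

m6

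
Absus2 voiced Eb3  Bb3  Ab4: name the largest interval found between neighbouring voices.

Adjacent intervals: Eb3→Bb3 = perfect fifth; Bb3→Ab4 = minor seventh.
The largest is Bb3 to Ab4, a minor seventh (10 semitones).

minor 7th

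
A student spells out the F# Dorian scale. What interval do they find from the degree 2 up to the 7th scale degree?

minor 6th

Spelling the F# Dorian scale: F# G# A B C# D# E.
The degree 2 is G# and the 7th degree is E.
From G# to E: 8 semitones over a sixth = minor.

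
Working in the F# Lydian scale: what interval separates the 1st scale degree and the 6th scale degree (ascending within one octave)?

Spelling the F# Lydian scale: F# G# A# B# C# D# E#.
That puts F# below D#.
Counting 6 letters and 9 half steps from F# gives a major sixth.

major sixth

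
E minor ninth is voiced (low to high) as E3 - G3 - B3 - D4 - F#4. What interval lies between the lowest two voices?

minor third

Those voices are E3 and G3.
From E to G: 3 semitones over a third = minor.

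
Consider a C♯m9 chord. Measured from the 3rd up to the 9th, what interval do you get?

Spelling the chord: C♯–E–G♯–B–D♯.
The 3rd is E and the 9th is D♯.
From E to D♯ is 11 semitones, exactly the major seventh.

major seventh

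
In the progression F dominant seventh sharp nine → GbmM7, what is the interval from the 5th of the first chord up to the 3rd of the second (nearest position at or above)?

The 5th of F dominant seventh sharp nine is C; the 3rd of GbmM7 is Bbb.
C up to Bbb is 9 semitones, a whole step narrower than a major seventh, so the interval is diminished.

diminished seventh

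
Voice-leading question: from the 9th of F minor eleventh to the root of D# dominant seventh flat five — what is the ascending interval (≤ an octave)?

augmented fifth

F minor eleventh has G as its 9th, and D# dominant seventh flat five has D# as its root.
From G to D#: 8 semitones over a fifth = augmented.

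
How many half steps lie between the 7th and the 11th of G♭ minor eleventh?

7

The chord tones of G♭ minor eleventh are G♭ B𝄫 D♭ F♭ A♭ C♭.
F♭ to C♭ is a perfect fifth: 7 semitones.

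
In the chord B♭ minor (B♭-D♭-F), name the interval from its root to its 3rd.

minor third

Root = B♭; 3rd = D♭.
B♭ up to D♭ is 3 semitones, a half step narrower than a major third, so the interval is minor.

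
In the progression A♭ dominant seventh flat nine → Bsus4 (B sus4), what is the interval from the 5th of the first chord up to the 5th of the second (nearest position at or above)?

A♭ dominant seventh flat nine has E♭ as its 5th, and Bsus4 (B sus4) has F♯ as its 5th.
2 letter names make it a second; at 3 semitones (a half step wider than major) the quality is augmented.

augmented 2nd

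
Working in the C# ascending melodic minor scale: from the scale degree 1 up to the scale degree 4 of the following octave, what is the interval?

perfect eleventh

C# melodic minor: C# D# E F# G# A# B#.
The scale degree 1 is C# and the degree 4 (up an octave) is F#.
C# up to F# spans 11 letter names and 17 semitones — a perfect eleventh.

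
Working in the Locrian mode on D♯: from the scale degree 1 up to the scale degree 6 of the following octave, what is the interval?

minor thirteenth

Spelling the Locrian mode on D♯: D♯ E F♯ G♯ A B C♯.
Scale degree 1 = D♯; degree 6 (up an octave) = B.
D♯ up to B is 20 semitones, a half step narrower than a major thirteenth, so the interval is minor.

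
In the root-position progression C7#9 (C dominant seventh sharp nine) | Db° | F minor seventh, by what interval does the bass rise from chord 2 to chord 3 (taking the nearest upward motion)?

The roots are Db and F.
From Db to F is 4 semitones, exactly the major third.

M3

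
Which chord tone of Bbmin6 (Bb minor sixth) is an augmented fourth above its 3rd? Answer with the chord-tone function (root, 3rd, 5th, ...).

6th

Bbmin6 (Bb minor sixth): Bb-Db-F-G.
The 3rd is Db. An augmented fourth above Db is G.
G is the chord's 6th.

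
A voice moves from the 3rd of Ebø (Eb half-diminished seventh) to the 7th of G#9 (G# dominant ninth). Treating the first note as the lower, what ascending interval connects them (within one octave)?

Ebø (Eb half-diminished seventh) has Gb as its 3rd, and G#9 (G# dominant ninth) has F# as its 7th.
Gb up to F# is 12 semitones, a half step wider than a major seventh, so the interval is augmented.

augmented seventh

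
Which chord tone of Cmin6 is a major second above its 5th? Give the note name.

The chord tones of Cmin6 are C Eb G A.
The 5th is G. A major second above G is A.
A is the chord's 6th.

A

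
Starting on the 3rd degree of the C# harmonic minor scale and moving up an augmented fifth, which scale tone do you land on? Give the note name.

B#

The scale is C# D# E F# G# A B#.
The 3rd degree is E; an augmented fifth above that is B# — scale degree 7.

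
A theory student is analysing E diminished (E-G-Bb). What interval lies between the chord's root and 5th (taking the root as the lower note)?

Root = E; 5th = Bb.
5 letter names make it a fifth; at 6 semitones (a half step narrower than perfect) the quality is diminished.

diminished fifth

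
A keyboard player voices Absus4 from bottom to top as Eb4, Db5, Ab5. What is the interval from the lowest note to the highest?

perfect eleventh

The outer voices are Eb4 and Ab5.
From Eb to Ab is 17 semitones, exactly the perfect eleventh.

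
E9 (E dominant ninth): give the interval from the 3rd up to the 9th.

Spelling the chord: E, G#, B, D, F#.
So we need the interval from G# up to F#.
G# up to F# is 10 semitones, a half step narrower than a major seventh, so the interval is minor.

minor seventh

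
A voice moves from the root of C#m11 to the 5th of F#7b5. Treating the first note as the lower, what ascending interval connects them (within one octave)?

The root of C#m11 is C#; the 5th of F#7b5 is C.
From C# to C: 11 semitones over an octave = diminished.

diminished octave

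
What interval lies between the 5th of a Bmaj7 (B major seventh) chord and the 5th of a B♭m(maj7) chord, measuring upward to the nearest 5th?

Bmaj7 (B major seventh) has F♯ as its 5th, and B♭m(maj7) has F as its 5th.
From F♯ to F: 11 semitones over an octave = diminished.

d8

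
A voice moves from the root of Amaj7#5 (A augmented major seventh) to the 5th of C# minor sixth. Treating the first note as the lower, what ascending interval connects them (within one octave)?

major 7th

The root of Amaj7#5 (A augmented major seventh) is A; the 5th of C# minor sixth is G#.
Counting 7 letters and 11 half steps from A gives a major seventh.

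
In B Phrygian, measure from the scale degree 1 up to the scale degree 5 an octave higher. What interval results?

perfect twelfth

B phrygian: B C D E F♯ G A.
So we need the interval from B up to F♯.
From B to F♯ is 19 semitones, exactly the perfect twelfth.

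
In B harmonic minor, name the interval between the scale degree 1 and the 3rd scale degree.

The scale runs B C♯ D E F♯ G A♯.
That puts B below D.
3 letter names make it a third; at 3 semitones (a half step narrower than major) the quality is minor.

minor 3rd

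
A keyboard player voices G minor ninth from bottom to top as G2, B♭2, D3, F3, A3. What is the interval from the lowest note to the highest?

major ninth

The outer voices are G2 and A3.
G up to A spans 9 letter names and 14 semitones — a major ninth.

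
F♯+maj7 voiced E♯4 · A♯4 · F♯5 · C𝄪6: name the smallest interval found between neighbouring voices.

perfect fourth

Adjacent intervals: E♯4→A♯4 = perfect fourth; A♯4→F♯5 = minor sixth; F♯5→C𝄪6 = augmented fifth.
The smallest is E♯4 to A♯4, a perfect fourth (5 semitones).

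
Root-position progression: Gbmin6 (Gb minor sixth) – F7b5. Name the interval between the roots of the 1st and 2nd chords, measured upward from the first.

major seventh

The roots are Gb and F.
Gb up to F spans 7 letter names and 11 semitones — a major seventh.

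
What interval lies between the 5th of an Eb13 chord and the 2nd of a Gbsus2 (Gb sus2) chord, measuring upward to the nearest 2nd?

minor seventh

Eb13 has Bb as its 5th, and Gbsus2 (Gb sus2) has Ab as its 2nd.
Bb up to Ab is 10 semitones, a half step narrower than a major seventh, so the interval is minor.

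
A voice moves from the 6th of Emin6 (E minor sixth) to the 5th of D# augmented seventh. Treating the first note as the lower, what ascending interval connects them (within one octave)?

Emin6 (E minor sixth) has C# as its 6th, and D# augmented seventh has A## as its 5th.
6 letter names make it a sixth; at 10 semitones (a half step wider than major) the quality is augmented.

augmented 6th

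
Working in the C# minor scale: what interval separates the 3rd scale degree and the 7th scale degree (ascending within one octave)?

perfect 5th

Spelling the C# minor scale: C# D# E F# G# A B.
That puts E below B.
E up to B spans 5 letter names and 7 semitones — a perfect fifth.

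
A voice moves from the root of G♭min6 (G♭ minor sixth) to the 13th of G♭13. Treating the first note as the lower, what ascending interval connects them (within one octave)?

G♭min6 (G♭ minor sixth) has G♭ as its root, and G♭13 has E♭ as its 13th.
G♭ up to E♭ spans 6 letter names and 9 semitones — a major sixth.

M6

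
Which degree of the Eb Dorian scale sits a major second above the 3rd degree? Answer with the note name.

Ab

The scale is Eb F Gb Ab Bb C Db.
The 3rd degree is Gb; a major second above that is Ab — scale degree 4.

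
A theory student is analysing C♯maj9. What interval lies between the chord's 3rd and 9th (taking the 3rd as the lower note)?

minor seventh

The chord tones of C♯maj9 are C♯-E♯-G♯-B♯-D♯.
The 3rd is E♯ and the 9th is D♯.
E♯ up to D♯ is 10 semitones, a half step narrower than a major seventh, so the interval is minor.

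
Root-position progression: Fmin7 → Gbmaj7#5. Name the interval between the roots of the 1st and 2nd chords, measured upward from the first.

The roots are F and Gb.
2 letter names make it a second; at 1 semitone (a half step narrower than major) the quality is minor.

minor 2nd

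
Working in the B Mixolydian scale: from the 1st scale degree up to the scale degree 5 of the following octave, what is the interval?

perfect twelfth

B mixolydian: B C# D# E F# G# A.
That puts B below F#.
Counting 12 letters and 19 half steps from B gives a perfect twelfth.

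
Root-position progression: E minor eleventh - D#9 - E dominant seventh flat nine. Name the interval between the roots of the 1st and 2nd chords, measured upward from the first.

The roots are E and D#.
From E to D# is 11 semitones, exactly the major seventh.

major seventh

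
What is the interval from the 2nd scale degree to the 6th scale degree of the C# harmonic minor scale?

diminished 5th

Spelling the C# harmonic minor scale: C# D# E F# G# A B#.
The 2nd scale degree is D# and the 6th degree is A.
From D# to A: 6 semitones over a fifth = diminished.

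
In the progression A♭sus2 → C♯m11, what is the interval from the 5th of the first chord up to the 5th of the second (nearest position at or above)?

augmented third

A♭sus2 has E♭ as its 5th, and C♯m11 has G♯ as its 5th.
From E♭ to G♯: 5 semitones over a third = augmented.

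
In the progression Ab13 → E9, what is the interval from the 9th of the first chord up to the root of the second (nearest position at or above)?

Ab13 has Bb as its 9th, and E9 has E as its root.
4 letter names make it a fourth; at 6 semitones (a half step wider than perfect) the quality is augmented.

A4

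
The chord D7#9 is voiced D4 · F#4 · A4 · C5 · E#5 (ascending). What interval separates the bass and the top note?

The outer voices are D4 and E#5.
9 letter names make it a ninth; at 15 semitones (a half step wider than major) the quality is augmented.

A9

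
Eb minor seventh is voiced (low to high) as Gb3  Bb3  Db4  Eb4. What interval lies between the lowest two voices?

major third

Those voices are Gb3 and Bb3.
From Gb to Bb is 4 semitones, exactly the major third.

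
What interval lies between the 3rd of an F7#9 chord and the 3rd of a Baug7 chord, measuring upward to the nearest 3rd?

The 3rd of F7#9 is A; the 3rd of Baug7 is D#.
A up to D# is 6 semitones, a half step wider than a perfect fourth, so the interval is augmented.

augmented 4th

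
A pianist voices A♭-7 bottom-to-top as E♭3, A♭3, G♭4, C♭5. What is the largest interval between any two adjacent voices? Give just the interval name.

Adjacent intervals: E♭3→A♭3 = perfect fourth; A♭3→G♭4 = minor seventh; G♭4→C♭5 = perfect fourth.
The largest is A♭3 to G♭4, a minor seventh (10 semitones).

m7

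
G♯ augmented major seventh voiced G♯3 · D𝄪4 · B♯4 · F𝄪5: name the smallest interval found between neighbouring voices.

perfect fifth

Adjacent intervals: G♯3→D𝄪4 = augmented fifth; D𝄪4→B♯4 = minor sixth; B♯4→F𝄪5 = perfect fifth.
The smallest is B♯4 to F𝄪5, a perfect fifth (7 semitones).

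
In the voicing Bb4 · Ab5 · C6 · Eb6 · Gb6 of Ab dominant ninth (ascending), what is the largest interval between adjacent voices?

Adjacent intervals: Bb4→Ab5 = minor seventh; Ab5→C6 = major third; C6→Eb6 = minor third; Eb6→Gb6 = minor third.
The largest is Bb4 to Ab5, a minor seventh (10 semitones).

minor seventh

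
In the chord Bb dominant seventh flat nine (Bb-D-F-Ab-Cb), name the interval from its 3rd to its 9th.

diminished seventh

That puts D below Cb.
From D to Cb: 9 semitones over a seventh = diminished.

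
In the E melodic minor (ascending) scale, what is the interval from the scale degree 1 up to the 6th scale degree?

major 6th

The scale runs E F# G A B C# D#.
So we need the interval from E up to C#.
Counting 6 letters and 9 half steps from E gives a major sixth.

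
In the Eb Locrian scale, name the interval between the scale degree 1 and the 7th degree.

Eb locrian: Eb Fb Gb Ab Bbb Cb Db.
That puts Eb below Db.
7 letter names make it a seventh; at 10 semitones (a half step narrower than major) the quality is minor.

minor seventh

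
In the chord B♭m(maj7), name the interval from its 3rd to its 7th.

augmented fifth

B♭mM7 is spelled B♭ D♭ F A.
That puts D♭ below A.
From D♭ to A: 8 semitones over a fifth = augmented.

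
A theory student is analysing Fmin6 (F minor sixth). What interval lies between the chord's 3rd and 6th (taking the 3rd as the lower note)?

augmented fourth

Spelling the chord: F-Ab-C-D.
3rd = Ab; 6th = D.
Ab up to D is 6 semitones, a half step wider than a perfect fourth, so the interval is augmented.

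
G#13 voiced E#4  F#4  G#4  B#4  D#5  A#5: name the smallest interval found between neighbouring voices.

Adjacent intervals: E#4→F#4 = minor second; F#4→G#4 = major second; G#4→B#4 = major third; B#4→D#5 = minor third; D#5→A#5 = perfect fifth.
The smallest is E#4 to F#4, a minor second (1 semitone).

minor second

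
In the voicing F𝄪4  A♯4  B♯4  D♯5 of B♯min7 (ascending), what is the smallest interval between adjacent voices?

Adjacent intervals: F𝄪4→A♯4 = minor third; A♯4→B♯4 = major second; B♯4→D♯5 = minor third.
The smallest is A♯4 to B♯4, a major second (2 semitones).

major 2nd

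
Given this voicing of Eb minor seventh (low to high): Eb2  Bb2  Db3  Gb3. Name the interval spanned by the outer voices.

minor tenth

The outer voices are Eb2 and Gb3.
From Eb to Gb: 15 semitones over a tenth = minor.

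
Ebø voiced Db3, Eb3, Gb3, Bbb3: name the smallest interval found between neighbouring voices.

major second

Adjacent intervals: Db3→Eb3 = major second; Eb3→Gb3 = minor third; Gb3→Bbb3 = minor third.
The smallest is Db3 to Eb3, a major second (2 semitones).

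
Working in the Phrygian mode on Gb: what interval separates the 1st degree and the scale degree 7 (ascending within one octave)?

minor seventh

Spelling the Phrygian mode on Gb: Gb Abb Bbb Cb Db Ebb Fb.
The 1st degree is Gb and the degree 7 is Fb.
Gb up to Fb is 10 semitones, a half step narrower than a major seventh, so the interval is minor.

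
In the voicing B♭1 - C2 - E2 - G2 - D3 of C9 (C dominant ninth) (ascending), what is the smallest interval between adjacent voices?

major second

Adjacent intervals: B♭1→C2 = major second; C2→E2 = major third; E2→G2 = minor third; G2→D3 = perfect fifth.
The smallest is B♭1 to C2, a major second (2 semitones).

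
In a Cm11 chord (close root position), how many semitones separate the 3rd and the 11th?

14

Cm11 is spelled C–Eb–G–Bb–D–F.
Eb to F is a major ninth: 14 semitones.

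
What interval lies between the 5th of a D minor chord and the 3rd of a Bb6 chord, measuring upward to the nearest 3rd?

P4

The 5th of D minor is A; the 3rd of Bb6 is D.
From A to D is 5 semitones, exactly the perfect fourth.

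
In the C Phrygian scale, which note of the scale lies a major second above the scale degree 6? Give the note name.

Bb

The scale is C Db Eb F G Ab Bb.
The scale degree 6 is Ab; a major second above that is Bb — scale degree 7.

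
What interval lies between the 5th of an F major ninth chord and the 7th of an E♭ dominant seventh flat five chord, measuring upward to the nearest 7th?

The 5th of F major ninth is C; the 7th of E♭ dominant seventh flat five is D♭.
2 letter names make it a second; at 1 semitone (a half step narrower than major) the quality is minor.

minor second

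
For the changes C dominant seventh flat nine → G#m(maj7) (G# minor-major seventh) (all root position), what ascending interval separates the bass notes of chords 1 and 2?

augmented fifth

The roots are C and G#.
5 letter names make it a fifth; at 8 semitones (a half step wider than perfect) the quality is augmented.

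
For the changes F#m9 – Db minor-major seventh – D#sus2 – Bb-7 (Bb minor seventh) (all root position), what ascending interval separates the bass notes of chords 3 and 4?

diminished sixth

The roots are D# and Bb.
From D# to Bb: 7 semitones over a sixth = diminished.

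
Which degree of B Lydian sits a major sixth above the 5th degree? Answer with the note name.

The scale is B C♯ D♯ E♯ F♯ G♯ A♯.
The 5th degree is F♯; a major sixth above that is D♯ — scale degree 3.

D#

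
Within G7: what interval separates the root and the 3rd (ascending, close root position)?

major third

G7 is spelled G-B-D-F.
That puts G below B.
From G to B is 4 semitones, exactly the major third.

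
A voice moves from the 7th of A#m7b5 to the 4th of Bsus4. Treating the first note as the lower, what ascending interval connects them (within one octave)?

The 7th of A#m7b5 is G#; the 4th of Bsus4 is E.
6 letter names make it a sixth; at 8 semitones (a half step narrower than major) the quality is minor.

minor 6th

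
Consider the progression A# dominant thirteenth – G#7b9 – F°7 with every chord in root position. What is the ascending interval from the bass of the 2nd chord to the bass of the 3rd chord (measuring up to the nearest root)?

d7

The roots are G# and F.
From G# to F: 9 semitones over a seventh = diminished.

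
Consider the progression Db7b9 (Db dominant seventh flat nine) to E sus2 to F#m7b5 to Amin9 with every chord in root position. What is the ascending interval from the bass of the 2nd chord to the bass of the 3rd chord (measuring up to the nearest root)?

major second

The roots are E and F#.
From E to F# is 2 semitones, exactly the major second.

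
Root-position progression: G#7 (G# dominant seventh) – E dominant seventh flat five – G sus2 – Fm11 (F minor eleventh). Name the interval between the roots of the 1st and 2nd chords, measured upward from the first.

The roots are G# and E.
From G# to E: 8 semitones over a sixth = minor.

m6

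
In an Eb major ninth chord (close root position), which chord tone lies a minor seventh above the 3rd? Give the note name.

Spelling the chord: Eb, G, Bb, D, F.
The 3rd is G. A minor seventh above G is F.
F is the chord's 9th.

F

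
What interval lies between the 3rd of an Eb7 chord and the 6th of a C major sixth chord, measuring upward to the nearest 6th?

The 3rd of Eb7 is G; the 6th of C major sixth is A.
G up to A spans 2 letter names and 2 semitones — a major second.

major second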